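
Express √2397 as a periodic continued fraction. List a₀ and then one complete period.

a₀ = ⌊√2397⌋ = 48.
With m₀=0, d₀=1 and mₖ₊₁ = dₖaₖ − mₖ, dₖ₊₁ = (n − mₖ₊₁²)/dₖ, aₖ₊₁ = ⌊(a₀+mₖ₊₁)/dₖ₊₁⌋:
  k=1: m=48, d=93, a=1
  k=2: m=45, d=4, a=23
  k=3: m=47, d=47, a=2
  k=4: m=47, d=4, a=23
  k=5: m=45, d=93, a=1
  k=6: m=48, d=1, a=96
d=1 and a=2a₀=96 at k=6, so the next step gives (m, d) = (48, 93) again — its k=1 value — and the period has length 6.

[48; 1, 23, 2, 23, 1, 96]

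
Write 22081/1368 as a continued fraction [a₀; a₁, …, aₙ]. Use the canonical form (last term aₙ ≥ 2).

22081 = 16·1368 + 193
1368 = 7·193 + 17
193 = 11·17 + 6
17 = 2·6 + 5
6 = 1·5 + 1
5 = 5·1 + 0  (stop)
So 22081/1368 = [16; 7, 11, 2, 1, 5].

[16; 7, 11, 2, 1, 5]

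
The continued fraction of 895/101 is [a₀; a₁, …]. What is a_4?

1

895 = 8·101 + 87   →  a_0 = 8
101 = 1·87 + 14   →  a_1 = 1
87 = 6·14 + 3   →  a_2 = 6
14 = 4·3 + 2   →  a_3 = 4
3 = 1·2 + 1   →  a_4 = 1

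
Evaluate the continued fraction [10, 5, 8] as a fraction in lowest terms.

Using pₖ = aₖpₖ₋₁ + pₖ₋₂ and qₖ = aₖqₖ₋₁ + qₖ₋₂:
  k=0: a=10, p=10, q=1
  k=1: a=5, p=51, q=5
  k=2: a=8, p=418, q=41

418/41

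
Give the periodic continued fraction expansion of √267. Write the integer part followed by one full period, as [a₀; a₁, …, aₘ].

a₀ = ⌊√267⌋ = 16.
With m₀=0, d₀=1 and mₖ₊₁ = dₖaₖ − mₖ, dₖ₊₁ = (n − mₖ₊₁²)/dₖ, aₖ₊₁ = ⌊(a₀+mₖ₊₁)/dₖ₊₁⌋:
  k=1: m=16, d=11, a=2
  k=2: m=6, d=21, a=1
  k=3: m=15, d=2, a=15
  k=4: m=15, d=21, a=1
  k=5: m=6, d=11, a=2
  k=6: m=16, d=1, a=32
d=1 and a=2a₀=32 at k=6, so the next step gives (m, d) = (16, 11) again — its k=1 value — and the period has length 6.

[16; 2, 1, 15, 1, 2, 32]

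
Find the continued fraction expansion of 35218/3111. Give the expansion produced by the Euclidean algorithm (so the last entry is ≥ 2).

[11; 3, 8, 3, 4, 9]

35218 = 11×3111 + 997
3111 = 3×997 + 120
997 = 8×120 + 37
120 = 3×37 + 9
37 = 4×9 + 1
9 = 9×1 + 0  (stop)
So 35218/3111 = [11; 3, 8, 3, 4, 9].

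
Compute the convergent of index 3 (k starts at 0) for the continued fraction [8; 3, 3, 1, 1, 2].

Using pₖ = aₖpₖ₋₁ + pₖ₋₂, qₖ = aₖqₖ₋₁ + qₖ₋₂ (with p₋₁=1, p₋₂=0, q₋₁=0, q₋₂=1):
  k=0: a=8, p=8, q=1
  k=1: a=3, p=25, q=3
  k=2: a=3, p=83, q=10
  k=3: a=1, p=108, q=13

108/13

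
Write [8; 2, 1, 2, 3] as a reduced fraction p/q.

226/27

Fold from the inside: start with 3/1.
  2 + 1/3 = 7/3
  1 + 3/7 = 10/7
  2 + 7/10 = 27/10
  8 + 10/27 = 226/27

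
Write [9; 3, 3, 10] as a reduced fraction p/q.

Fold from the inside: start with 10/1.
  3 + 1/10 = 31/10
  3 + 10/31 = 103/31
  9 + 31/103 = 958/103

958/103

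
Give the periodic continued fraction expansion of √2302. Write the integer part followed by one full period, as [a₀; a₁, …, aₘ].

[47; 1, 46, 1, 94]

a₀ = ⌊√2302⌋ = 47.
With m₀=0, d₀=1 and mₖ₊₁ = dₖaₖ − mₖ, dₖ₊₁ = (n − mₖ₊₁²)/dₖ, aₖ₊₁ = ⌊(a₀+mₖ₊₁)/dₖ₊₁⌋:
  k=1: m=47, d=93, a=1
  k=2: m=46, d=2, a=46
  k=3: m=46, d=93, a=1
  k=4: m=47, d=1, a=94
d=1 and a=2a₀=94 at k=4, so the next step gives (m, d) = (47, 93) again — its k=1 value — and the period has length 4.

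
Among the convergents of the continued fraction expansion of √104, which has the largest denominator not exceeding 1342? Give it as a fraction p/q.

5201/510

√104 = [10; 5, 20, …] (period length 2).
Convergents:
  p_0/q_0 = 10/1
  p_1/q_1 = 51/5
  p_2/q_2 = 1030/101
  p_3/q_3 = 5201/510
  p_4/q_4 = 105050/10301
q_3 = 510 ≤ 1342 < 10301 = q_4, so the answer is 5201/510.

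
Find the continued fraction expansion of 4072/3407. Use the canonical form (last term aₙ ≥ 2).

4072 = 1·3407 + 665
3407 = 5·665 + 82
665 = 8·82 + 9
82 = 9·9 + 1
9 = 9·1 + 0  (stop)
So 4072/3407 = [1; 5, 8, 9, 9].

[1; 5, 8, 9, 9]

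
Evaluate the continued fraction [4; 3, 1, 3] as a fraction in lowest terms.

64/15

Fold from the inside: start with 3/1.
  1 + 1/3 = 4/3
  3 + 3/4 = 15/4
  4 + 4/15 = 64/15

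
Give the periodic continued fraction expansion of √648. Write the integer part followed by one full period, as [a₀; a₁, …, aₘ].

[25; 2, 5, 6, 5, 2, 50]

a₀ = ⌊√648⌋ = 25.
With m₀=0, d₀=1 and mₖ₊₁ = dₖaₖ − mₖ, dₖ₊₁ = (n − mₖ₊₁²)/dₖ, aₖ₊₁ = ⌊(a₀+mₖ₊₁)/dₖ₊₁⌋:
  k=1: m=25, d=23, a=2
  k=2: m=21, d=9, a=5
  k=3: m=24, d=8, a=6
  k=4: m=24, d=9, a=5
  k=5: m=21, d=23, a=2
  k=6: m=25, d=1, a=50
d=1 and a=2a₀=50 at k=6, so the next step gives (m, d) = (25, 23) again — its k=1 value — and the period has length 6.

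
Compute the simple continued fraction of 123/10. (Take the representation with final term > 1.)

123 = 12×10 + 3
10 = 3×3 + 1
3 = 3×1 + 0  (stop)
So 123/10 = [12; 3, 3].

[12; 3, 3]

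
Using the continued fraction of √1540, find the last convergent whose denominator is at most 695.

23271/593

√1540 = [39; 4, 8, 2, 8, 4, 78, …] (period length 6).
Convergents:
  p_0/q_0 = 39/1
  p_1/q_1 = 157/4
  p_2/q_2 = 1295/33
  p_3/q_3 = 2747/70
  p_4/q_4 = 23271/593
  p_5/q_5 = 95831/2442
q_4 = 593 ≤ 695 < 2442 = q_5, so the answer is 23271/593.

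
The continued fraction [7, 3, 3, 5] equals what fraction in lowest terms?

Using pₖ = aₖpₖ₋₁ + pₖ₋₂ and qₖ = aₖqₖ₋₁ + qₖ₋₂:
  k=0: a=7, p=7, q=1
  k=1: a=3, p=22, q=3
  k=2: a=3, p=73, q=10
  k=3: a=5, p=387, q=53

387/53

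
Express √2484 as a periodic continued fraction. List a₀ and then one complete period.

a₀ = ⌊√2484⌋ = 49.
With m₀=0, d₀=1 and mₖ₊₁ = dₖaₖ − mₖ, dₖ₊₁ = (n − mₖ₊₁²)/dₖ, aₖ₊₁ = ⌊(a₀+mₖ₊₁)/dₖ₊₁⌋:
  k=1: m=49, d=83, a=1
  k=2: m=34, d=16, a=5
  k=3: m=46, d=23, a=4
  k=4: m=46, d=16, a=5
  k=5: m=34, d=83, a=1
  k=6: m=49, d=1, a=98
d=1 and a=2a₀=98 at k=6, so the next step gives (m, d) = (49, 83) again — its k=1 value — and the period has length 6.

[49; 1, 5, 4, 5, 1, 98]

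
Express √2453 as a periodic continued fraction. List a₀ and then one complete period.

[49; 1, 1, 8, 1, 1, 98]

a₀ = ⌊√2453⌋ = 49.
With m₀=0, d₀=1 and mₖ₊₁ = dₖaₖ − mₖ, dₖ₊₁ = (n − mₖ₊₁²)/dₖ, aₖ₊₁ = ⌊(a₀+mₖ₊₁)/dₖ₊₁⌋:
  k=1: m=49, d=52, a=1
  k=2: m=3, d=47, a=1
  k=3: m=44, d=11, a=8
  k=4: m=44, d=47, a=1
  k=5: m=3, d=52, a=1
  k=6: m=49, d=1, a=98
d=1 and a=2a₀=98 at k=6, so the next step gives (m, d) = (49, 52) again — its k=1 value — and the period has length 6.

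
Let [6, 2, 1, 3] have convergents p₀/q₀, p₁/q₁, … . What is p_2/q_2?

Using pₖ = aₖpₖ₋₁ + pₖ₋₂, qₖ = aₖqₖ₋₁ + qₖ₋₂ (with p₋₁=1, p₋₂=0, q₋₁=0, q₋₂=1):
  k=0: a=6, p=6, q=1
  k=1: a=2, p=13, q=2
  k=2: a=1, p=19, q=3

19/3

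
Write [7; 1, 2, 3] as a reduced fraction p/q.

Using pₖ = aₖpₖ₋₁ + pₖ₋₂ and qₖ = aₖqₖ₋₁ + qₖ₋₂:
  k=0: a=7, p=7, q=1
  k=1: a=1, p=8, q=1
  k=2: a=2, p=23, q=3
  k=3: a=3, p=77, q=10

77/10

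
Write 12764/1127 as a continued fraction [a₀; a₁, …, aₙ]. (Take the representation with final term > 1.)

12764 = 11×1127 + 367
1127 = 3×367 + 26
367 = 14×26 + 3
26 = 8×3 + 2
3 = 1×2 + 1
2 = 2×1 + 0  (stop)
So 12764/1127 = [11; 3, 14, 8, 1, 2].

[11; 3, 14, 8, 1, 2]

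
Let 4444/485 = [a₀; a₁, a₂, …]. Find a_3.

4444 = 9·485 + 79   →  a_0 = 9
485 = 6·79 + 11   →  a_1 = 6
79 = 7·11 + 2   →  a_2 = 7
11 = 5·2 + 1   →  a_3 = 5

5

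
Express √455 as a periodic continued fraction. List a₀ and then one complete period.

a₀ = ⌊√455⌋ = 21.
With m₀=0, d₀=1 and mₖ₊₁ = dₖaₖ − mₖ, dₖ₊₁ = (n − mₖ₊₁²)/dₖ, aₖ₊₁ = ⌊(a₀+mₖ₊₁)/dₖ₊₁⌋:
  k=1: m=21, d=14, a=3
  k=2: m=21, d=1, a=42
d=1 and a=2a₀=42 at k=2, so the next step gives (m, d) = (21, 14) again — its k=1 value — and the period has length 2.

[21; 3, 42]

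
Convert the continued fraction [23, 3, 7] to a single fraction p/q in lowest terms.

513/22

Using pₖ = aₖpₖ₋₁ + pₖ₋₂ and qₖ = aₖqₖ₋₁ + qₖ₋₂:
  k=0: a=23, p=23, q=1
  k=1: a=3, p=70, q=3
  k=2: a=7, p=513, q=22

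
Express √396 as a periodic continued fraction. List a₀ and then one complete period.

a₀ = ⌊√396⌋ = 19.
With m₀=0, d₀=1 and mₖ₊₁ = dₖaₖ − mₖ, dₖ₊₁ = (n − mₖ₊₁²)/dₖ, aₖ₊₁ = ⌊(a₀+mₖ₊₁)/dₖ₊₁⌋:
  k=1: m=19, d=35, a=1
  k=2: m=16, d=4, a=8
  k=3: m=16, d=35, a=1
  k=4: m=19, d=1, a=38
d=1 and a=2a₀=38 at k=4, so the next step gives (m, d) = (19, 35) again — its k=1 value — and the period has length 4.

[19; 1, 8, 1, 38]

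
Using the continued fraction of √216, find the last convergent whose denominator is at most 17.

√216 = [14; 1, 2, 3, 2, 1, 28, …] (period length 6).
Convergents:
  p_0/q_0 = 14/1
  p_1/q_1 = 15/1
  p_2/q_2 = 44/3
  p_3/q_3 = 147/10
  p_4/q_4 = 338/23
q_3 = 10 ≤ 17 < 23 = q_4, so the answer is 147/10.

147/10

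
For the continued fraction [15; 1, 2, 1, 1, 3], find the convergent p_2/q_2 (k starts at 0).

47/3

Using pₖ = aₖpₖ₋₁ + pₖ₋₂, qₖ = aₖqₖ₋₁ + qₖ₋₂ (with p₋₁=1, p₋₂=0, q₋₁=0, q₋₂=1):
  k=0: a=15, p=15, q=1
  k=1: a=1, p=16, q=1
  k=2: a=2, p=47, q=3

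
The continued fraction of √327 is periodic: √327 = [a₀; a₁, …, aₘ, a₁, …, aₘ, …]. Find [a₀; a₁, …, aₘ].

[18; 12, 36]

a₀ = ⌊√327⌋ = 18.
With m₀=0, d₀=1 and mₖ₊₁ = dₖaₖ − mₖ, dₖ₊₁ = (n − mₖ₊₁²)/dₖ, aₖ₊₁ = ⌊(a₀+mₖ₊₁)/dₖ₊₁⌋:
  k=1: m=18, d=3, a=12
  k=2: m=18, d=1, a=36
d=1 and a=2a₀=36 at k=2, so the next step gives (m, d) = (18, 3) again — its k=1 value — and the period has length 2.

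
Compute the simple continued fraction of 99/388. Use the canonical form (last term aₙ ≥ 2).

[0; 3, 1, 11, 2, 1, 2]

99 = 0·388 + 99
388 = 3·99 + 91
99 = 1·91 + 8
91 = 11·8 + 3
8 = 2·3 + 2
3 = 1·2 + 1
2 = 2·1 + 0  (stop)
So 99/388 = [0; 3, 1, 11, 2, 1, 2].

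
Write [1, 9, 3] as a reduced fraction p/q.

Fold from the inside: start with 3/1.
  9 + 1/3 = 28/3
  1 + 3/28 = 31/28

31/28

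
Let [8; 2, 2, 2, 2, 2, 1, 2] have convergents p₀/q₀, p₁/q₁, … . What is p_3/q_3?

101/12

Using pₖ = aₖpₖ₋₁ + pₖ₋₂, qₖ = aₖqₖ₋₁ + qₖ₋₂ (with p₋₁=1, p₋₂=0, q₋₁=0, q₋₂=1):
  k=0: a=8, p=8, q=1
  k=1: a=2, p=17, q=2
  k=2: a=2, p=42, q=5
  k=3: a=2, p=101, q=12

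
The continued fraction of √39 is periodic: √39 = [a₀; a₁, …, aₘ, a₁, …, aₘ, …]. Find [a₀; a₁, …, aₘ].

[6; 4, 12]

a₀ = ⌊√39⌋ = 6.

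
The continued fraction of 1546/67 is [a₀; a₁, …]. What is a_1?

1546 = 23·67 + 5   →  a_0 = 23
67 = 13·5 + 2   →  a_1 = 13

13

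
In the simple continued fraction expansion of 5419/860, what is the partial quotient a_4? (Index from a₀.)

3

5419 = 6·860 + 259   →  a_0 = 6
860 = 3·259 + 83   →  a_1 = 3
259 = 3·83 + 10   →  a_2 = 3
83 = 8·10 + 3   →  a_3 = 8
10 = 3·3 + 1   →  a_4 = 3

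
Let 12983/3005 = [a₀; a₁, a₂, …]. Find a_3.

3

12983 = 4·3005 + 963   →  a_0 = 4
3005 = 3·963 + 116   →  a_1 = 3
963 = 8·116 + 35   →  a_2 = 8
116 = 3·35 + 11   →  a_3 = 3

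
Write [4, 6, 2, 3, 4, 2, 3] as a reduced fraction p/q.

6175/1486

Using pₖ = aₖpₖ₋₁ + pₖ₋₂ and qₖ = aₖqₖ₋₁ + qₖ₋₂:
  k=0: a=4, p=4, q=1
  k=1: a=6, p=25, q=6
  k=2: a=2, p=54, q=13
  k=3: a=3, p=187, q=45
  k=4: a=4, p=802, q=193
  k=5: a=2, p=1791, q=431
  k=6: a=3, p=6175, q=1486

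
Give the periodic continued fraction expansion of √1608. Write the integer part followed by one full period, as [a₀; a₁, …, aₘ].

a₀ = ⌊√1608⌋ = 40.
With m₀=0, d₀=1 and mₖ₊₁ = dₖaₖ − mₖ, dₖ₊₁ = (n − mₖ₊₁²)/dₖ, aₖ₊₁ = ⌊(a₀+mₖ₊₁)/dₖ₊₁⌋:
  k=1: m=40, d=8, a=10
  k=2: m=40, d=1, a=80
d=1 and a=2a₀=80 at k=2, so the next step gives (m, d) = (40, 8) again — its k=1 value — and the period has length 2.

[40; 10, 80]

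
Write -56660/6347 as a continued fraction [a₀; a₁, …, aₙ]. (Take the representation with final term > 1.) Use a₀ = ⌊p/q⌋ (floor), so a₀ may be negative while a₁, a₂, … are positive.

-56660 = -9*6347 + 463
6347 = 13*463 + 328
463 = 1*328 + 135
328 = 2*135 + 58
135 = 2*58 + 19
58 = 3*19 + 1
19 = 19*1 + 0  (stop)
So -56660/6347 = [-9; 13, 1, 2, 2, 3, 19].

[-9; 13, 1, 2, 2, 3, 19]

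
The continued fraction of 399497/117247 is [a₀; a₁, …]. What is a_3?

399497 = 3·117247 + 47756   →  a_0 = 3
117247 = 2·47756 + 21735   →  a_1 = 2
47756 = 2·21735 + 4286   →  a_2 = 2
21735 = 5·4286 + 305   →  a_3 = 5

5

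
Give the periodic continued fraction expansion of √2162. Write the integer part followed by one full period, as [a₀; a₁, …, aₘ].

a₀ = ⌊√2162⌋ = 46.
With m₀=0, d₀=1 and mₖ₊₁ = dₖaₖ − mₖ, dₖ₊₁ = (n − mₖ₊₁²)/dₖ, aₖ₊₁ = ⌊(a₀+mₖ₊₁)/dₖ₊₁⌋:
  k=1: m=46, d=46, a=2
  k=2: m=46, d=1, a=92
d=1 and a=2a₀=92 at k=2, so the next step gives (m, d) = (46, 46) again — its k=1 value — and the period has length 2.

[46; 2, 92]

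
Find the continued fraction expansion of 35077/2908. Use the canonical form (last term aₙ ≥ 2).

[12; 16, 15, 12]

35077 = 12·2908 + 181
2908 = 16·181 + 12
181 = 15·12 + 1
12 = 12·1 + 0  (stop)
So 35077/2908 = [12; 16, 15, 12].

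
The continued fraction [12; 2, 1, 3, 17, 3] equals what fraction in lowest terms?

Using pₖ = aₖpₖ₋₁ + pₖ₋₂ and qₖ = aₖqₖ₋₁ + qₖ₋₂:
  k=0: a=12, p=12, q=1
  k=1: a=2, p=25, q=2
  k=2: a=1, p=37, q=3
  k=3: a=3, p=136, q=11
  k=4: a=17, p=2349, q=190
  k=5: a=3, p=7183, q=581

7183/581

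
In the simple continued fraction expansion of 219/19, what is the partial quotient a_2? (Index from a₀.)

219 = 11·19 + 10   →  a_0 = 11
19 = 1·10 + 9   →  a_1 = 1
10 = 1·9 + 1   →  a_2 = 1

1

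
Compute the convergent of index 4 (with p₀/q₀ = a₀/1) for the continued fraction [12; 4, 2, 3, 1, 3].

Using pₖ = aₖpₖ₋₁ + pₖ₋₂, qₖ = aₖqₖ₋₁ + qₖ₋₂ (with p₋₁=1, p₋₂=0, q₋₁=0, q₋₂=1):
  k=0: a=12, p=12, q=1
  k=1: a=4, p=49, q=4
  k=2: a=2, p=110, q=9
  k=3: a=3, p=379, q=31
  k=4: a=1, p=489, q=40

489/40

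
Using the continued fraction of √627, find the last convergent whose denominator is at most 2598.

√627 = [25; 25, 50, …] (period length 2).
Convergents:
  p_0/q_0 = 25/1
  p_1/q_1 = 626/25
  p_2/q_2 = 31325/1251
  p_3/q_3 = 783751/31300
q_2 = 1251 ≤ 2598 < 31300 = q_3, so the answer is 31325/1251.

31325/1251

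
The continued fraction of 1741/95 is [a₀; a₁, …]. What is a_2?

1741 = 18·95 + 31   →  a_0 = 18
95 = 3·31 + 2   →  a_1 = 3
31 = 15·2 + 1   →  a_2 = 15

15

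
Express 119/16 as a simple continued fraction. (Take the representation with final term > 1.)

[7; 2, 3, 2]

119 = 7·16 + 7
16 = 2·7 + 2
7 = 3·2 + 1
2 = 2·1 + 0  (stop)
So 119/16 = [7; 2, 3, 2].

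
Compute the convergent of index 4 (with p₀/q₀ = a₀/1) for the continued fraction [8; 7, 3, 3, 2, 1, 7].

Using pₖ = aₖpₖ₋₁ + pₖ₋₂, qₖ = aₖqₖ₋₁ + qₖ₋₂ (with p₋₁=1, p₋₂=0, q₋₁=0, q₋₂=1):
  k=0: a=8, p=8, q=1
  k=1: a=7, p=57, q=7
  k=2: a=3, p=179, q=22
  k=3: a=3, p=594, q=73
  k=4: a=2, p=1367, q=168

1367/168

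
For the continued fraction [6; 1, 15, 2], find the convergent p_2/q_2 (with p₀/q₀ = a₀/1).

Using pₖ = aₖpₖ₋₁ + pₖ₋₂, qₖ = aₖqₖ₋₁ + qₖ₋₂ (with p₋₁=1, p₋₂=0, q₋₁=0, q₋₂=1):
  k=0: a=6, p=6, q=1
  k=1: a=1, p=7, q=1
  k=2: a=15, p=111, q=16

111/16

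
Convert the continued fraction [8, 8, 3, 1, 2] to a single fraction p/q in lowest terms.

Fold from the inside: start with 2/1.
  1 + 1/2 = 3/2
  3 + 2/3 = 11/3
  8 + 3/11 = 91/11
  8 + 11/91 = 739/91

739/91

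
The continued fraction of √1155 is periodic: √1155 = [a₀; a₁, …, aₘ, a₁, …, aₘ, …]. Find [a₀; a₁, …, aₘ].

a₀ = ⌊√1155⌋ = 33.

[33; 1, 66]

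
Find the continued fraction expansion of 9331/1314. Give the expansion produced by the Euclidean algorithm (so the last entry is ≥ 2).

9331 = 7·1314 + 133
1314 = 9·133 + 117
133 = 1·117 + 16
117 = 7·16 + 5
16 = 3·5 + 1
5 = 5·1 + 0  (stop)
So 9331/1314 = [7; 9, 1, 7, 3, 5].

[7; 9, 1, 7, 3, 5]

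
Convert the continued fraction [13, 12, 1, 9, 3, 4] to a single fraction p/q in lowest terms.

Fold from the inside: start with 4/1.
  3 + 1/4 = 13/4
  9 + 4/13 = 121/13
  1 + 13/121 = 134/121
  12 + 121/134 = 1729/134
  13 + 134/1729 = 22611/1729

22611/1729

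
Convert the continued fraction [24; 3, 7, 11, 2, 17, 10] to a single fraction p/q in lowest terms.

2188701/90002

Using pₖ = aₖpₖ₋₁ + pₖ₋₂ and qₖ = aₖqₖ₋₁ + qₖ₋₂:
  k=0: a=24, p=24, q=1
  k=1: a=3, p=73, q=3
  k=2: a=7, p=535, q=22
  k=3: a=11, p=5958, q=245
  k=4: a=2, p=12451, q=512
  k=5: a=17, p=217625, q=8949
  k=6: a=10, p=2188701, q=90002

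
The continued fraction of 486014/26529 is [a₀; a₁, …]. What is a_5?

486014 = 18·26529 + 8492   →  a_0 = 18
26529 = 3·8492 + 1053   →  a_1 = 3
8492 = 8·1053 + 68   →  a_2 = 8
1053 = 15·68 + 33   →  a_3 = 15
68 = 2·33 + 2   →  a_4 = 2
33 = 16·2 + 1   →  a_5 = 16

16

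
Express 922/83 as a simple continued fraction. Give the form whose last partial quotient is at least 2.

922 = 11×83 + 9
83 = 9×9 + 2
9 = 4×2 + 1
2 = 2×1 + 0  (stop)
So 922/83 = [11; 9, 4, 2].

[11; 9, 4, 2]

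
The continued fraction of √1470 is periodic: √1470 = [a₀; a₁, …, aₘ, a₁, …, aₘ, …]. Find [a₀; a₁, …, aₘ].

[38; 2, 1, 14, 1, 2, 76]

a₀ = ⌊√1470⌋ = 38.
With m₀=0, d₀=1 and mₖ₊₁ = dₖaₖ − mₖ, dₖ₊₁ = (n − mₖ₊₁²)/dₖ, aₖ₊₁ = ⌊(a₀+mₖ₊₁)/dₖ₊₁⌋:
  k=1: m=38, d=26, a=2
  k=2: m=14, d=49, a=1
  k=3: m=35, d=5, a=14
  k=4: m=35, d=49, a=1
  k=5: m=14, d=26, a=2
  k=6: m=38, d=1, a=76
d=1 and a=2a₀=76 at k=6, so the next step gives (m, d) = (38, 26) again — its k=1 value — and the period has length 6.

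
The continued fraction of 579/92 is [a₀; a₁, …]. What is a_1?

579 = 6·92 + 27   →  a_0 = 6
92 = 3·27 + 11   →  a_1 = 3

3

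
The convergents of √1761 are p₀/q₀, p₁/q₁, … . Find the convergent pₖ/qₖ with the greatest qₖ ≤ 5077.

√1761 = [41; 1, 26, 1, 82, …] (period length 4).
Convergents:
  p_0/q_0 = 41/1
  p_1/q_1 = 42/1
  p_2/q_2 = 1133/27
  p_3/q_3 = 1175/28
  p_4/q_4 = 97483/2323
  p_5/q_5 = 98658/2351
  p_6/q_6 = 2662591/63449
q_5 = 2351 ≤ 5077 < 63449 = q_6, so the answer is 98658/2351.

98658/2351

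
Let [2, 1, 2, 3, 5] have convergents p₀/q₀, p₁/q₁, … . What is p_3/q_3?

27/10

Using pₖ = aₖpₖ₋₁ + pₖ₋₂, qₖ = aₖqₖ₋₁ + qₖ₋₂ (with p₋₁=1, p₋₂=0, q₋₁=0, q₋₂=1):
  k=0: a=2, p=2, q=1
  k=1: a=1, p=3, q=1
  k=2: a=2, p=8, q=3
  k=3: a=3, p=27, q=10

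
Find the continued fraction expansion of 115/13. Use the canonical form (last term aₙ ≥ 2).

[8; 1, 5, 2]

115 = 8·13 + 11
13 = 1·11 + 2
11 = 5·2 + 1
2 = 2·1 + 0  (stop)
So 115/13 = [8; 1, 5, 2].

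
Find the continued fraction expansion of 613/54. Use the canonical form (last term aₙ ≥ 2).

613 = 11·54 + 19
54 = 2·19 + 16
19 = 1·16 + 3
16 = 5·3 + 1
3 = 3·1 + 0  (stop)
So 613/54 = [11; 2, 1, 5, 3].

[11; 2, 1, 5, 3]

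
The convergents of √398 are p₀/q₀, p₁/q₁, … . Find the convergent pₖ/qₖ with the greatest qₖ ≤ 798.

15541/779

√398 = [19; 1, 18, 1, 38, …] (period length 4).
Convergents:
  p_0/q_0 = 19/1
  p_1/q_1 = 20/1
  p_2/q_2 = 379/19
  p_3/q_3 = 399/20
  p_4/q_4 = 15541/779
  p_5/q_5 = 15940/799
q_4 = 779 ≤ 798 < 799 = q_5, so the answer is 15541/779.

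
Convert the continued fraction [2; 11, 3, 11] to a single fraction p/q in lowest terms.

804/385

Using pₖ = aₖpₖ₋₁ + pₖ₋₂ and qₖ = aₖqₖ₋₁ + qₖ₋₂:
  k=0: a=2, p=2, q=1
  k=1: a=11, p=23, q=11
  k=2: a=3, p=71, q=34
  k=3: a=11, p=804, q=385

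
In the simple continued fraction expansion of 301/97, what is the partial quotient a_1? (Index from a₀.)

9

301 = 3·97 + 10   →  a_0 = 3
97 = 9·10 + 7   →  a_1 = 9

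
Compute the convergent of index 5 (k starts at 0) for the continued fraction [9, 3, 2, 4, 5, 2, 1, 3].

Using pₖ = aₖpₖ₋₁ + pₖ₋₂, qₖ = aₖqₖ₋₁ + qₖ₋₂ (with p₋₁=1, p₋₂=0, q₋₁=0, q₋₂=1):
  k=0: a=9, p=9, q=1
  k=1: a=3, p=28, q=3
  k=2: a=2, p=65, q=7
  k=3: a=4, p=288, q=31
  k=4: a=5, p=1505, q=162
  k=5: a=2, p=3298, q=355

3298/355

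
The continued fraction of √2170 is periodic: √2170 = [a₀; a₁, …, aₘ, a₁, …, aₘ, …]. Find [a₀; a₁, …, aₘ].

a₀ = ⌊√2170⌋ = 46.
With m₀=0, d₀=1 and mₖ₊₁ = dₖaₖ − mₖ, dₖ₊₁ = (n − mₖ₊₁²)/dₖ, aₖ₊₁ = ⌊(a₀+mₖ₊₁)/dₖ₊₁⌋:
  k=1: m=46, d=54, a=1
  k=2: m=8, d=39, a=1
  k=3: m=31, d=31, a=2
  k=4: m=31, d=39, a=1
  k=5: m=8, d=54, a=1
  k=6: m=46, d=1, a=92
d=1 and a=2a₀=92 at k=6, so the next step gives (m, d) = (46, 54) again — its k=1 value — and the period has length 6.

[46; 1, 1, 2, 1, 1, 92]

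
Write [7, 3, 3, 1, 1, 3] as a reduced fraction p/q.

Fold from the inside: start with 3/1.
  1 + 1/3 = 4/3
  1 + 3/4 = 7/4
  3 + 4/7 = 25/7
  3 + 7/25 = 82/25
  7 + 25/82 = 599/82

599/82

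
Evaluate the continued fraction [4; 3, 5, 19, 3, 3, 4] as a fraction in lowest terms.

57829/13409

Using pₖ = aₖpₖ₋₁ + pₖ₋₂ and qₖ = aₖqₖ₋₁ + qₖ₋₂:
  k=0: a=4, p=4, q=1
  k=1: a=3, p=13, q=3
  k=2: a=5, p=69, q=16
  k=3: a=19, p=1324, q=307
  k=4: a=3, p=4041, q=937
  k=5: a=3, p=13447, q=3118
  k=6: a=4, p=57829, q=13409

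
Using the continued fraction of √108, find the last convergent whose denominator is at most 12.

√108 = [10; 2, 1, 1, 4, 1, 1, 2, 20, …] (period length 8).
Convergents:
  p_0/q_0 = 10/1
  p_1/q_1 = 21/2
  p_2/q_2 = 31/3
  p_3/q_3 = 52/5
  p_4/q_4 = 239/23
q_3 = 5 ≤ 12 < 23 = q_4, so the answer is 52/5.

52/5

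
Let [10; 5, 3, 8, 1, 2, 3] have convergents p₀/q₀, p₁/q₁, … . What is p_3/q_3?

Using pₖ = aₖpₖ₋₁ + pₖ₋₂, qₖ = aₖqₖ₋₁ + qₖ₋₂ (with p₋₁=1, p₋₂=0, q₋₁=0, q₋₂=1):
  k=0: a=10, p=10, q=1
  k=1: a=5, p=51, q=5
  k=2: a=3, p=163, q=16
  k=3: a=8, p=1355, q=133

1355/133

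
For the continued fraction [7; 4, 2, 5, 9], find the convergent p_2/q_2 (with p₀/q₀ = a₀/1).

65/9

Using pₖ = aₖpₖ₋₁ + pₖ₋₂, qₖ = aₖqₖ₋₁ + qₖ₋₂ (with p₋₁=1, p₋₂=0, q₋₁=0, q₋₂=1):
  k=0: a=7, p=7, q=1
  k=1: a=4, p=29, q=4
  k=2: a=2, p=65, q=9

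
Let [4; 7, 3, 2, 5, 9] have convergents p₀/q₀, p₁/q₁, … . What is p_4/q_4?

1146/277

Using pₖ = aₖpₖ₋₁ + pₖ₋₂, qₖ = aₖqₖ₋₁ + qₖ₋₂ (with p₋₁=1, p₋₂=0, q₋₁=0, q₋₂=1):
  k=0: a=4, p=4, q=1
  k=1: a=7, p=29, q=7
  k=2: a=3, p=91, q=22
  k=3: a=2, p=211, q=51
  k=4: a=5, p=1146, q=277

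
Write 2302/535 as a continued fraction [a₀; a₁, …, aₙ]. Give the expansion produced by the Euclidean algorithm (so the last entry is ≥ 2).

2302 = 4×535 + 162
535 = 3×162 + 49
162 = 3×49 + 15
49 = 3×15 + 4
15 = 3×4 + 3
4 = 1×3 + 1
3 = 3×1 + 0  (stop)
So 2302/535 = [4; 3, 3, 3, 3, 1, 3].

[4; 3, 3, 3, 3, 1, 3]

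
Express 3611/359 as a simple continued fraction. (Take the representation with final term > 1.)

[10; 17, 10, 2]

3611 = 10×359 + 21
359 = 17×21 + 2
21 = 10×2 + 1
2 = 2×1 + 0  (stop)
So 3611/359 = [10; 17, 10, 2].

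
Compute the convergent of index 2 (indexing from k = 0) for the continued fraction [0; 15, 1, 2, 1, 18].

1/16

Using pₖ = aₖpₖ₋₁ + pₖ₋₂, qₖ = aₖqₖ₋₁ + qₖ₋₂ (with p₋₁=1, p₋₂=0, q₋₁=0, q₋₂=1):
  k=0: a=0, p=0, q=1
  k=1: a=15, p=1, q=15
  k=2: a=1, p=1, q=16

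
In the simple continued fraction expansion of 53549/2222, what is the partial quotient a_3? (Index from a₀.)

2

53549 = 24·2222 + 221   →  a_0 = 24
2222 = 10·221 + 12   →  a_1 = 10
221 = 18·12 + 5   →  a_2 = 18
12 = 2·5 + 2   →  a_3 = 2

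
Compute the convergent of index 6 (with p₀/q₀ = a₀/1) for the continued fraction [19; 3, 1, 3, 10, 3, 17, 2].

159197/8263

Using pₖ = aₖpₖ₋₁ + pₖ₋₂, qₖ = aₖqₖ₋₁ + qₖ₋₂ (with p₋₁=1, p₋₂=0, q₋₁=0, q₋₂=1):
  k=0: a=19, p=19, q=1
  k=1: a=3, p=58, q=3
  k=2: a=1, p=77, q=4
  k=3: a=3, p=289, q=15
  k=4: a=10, p=2967, q=154
  k=5: a=3, p=9190, q=477
  k=6: a=17, p=159197, q=8263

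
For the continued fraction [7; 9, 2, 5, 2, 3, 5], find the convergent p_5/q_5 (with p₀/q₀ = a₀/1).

5578/785

Using pₖ = aₖpₖ₋₁ + pₖ₋₂, qₖ = aₖqₖ₋₁ + qₖ₋₂ (with p₋₁=1, p₋₂=0, q₋₁=0, q₋₂=1):
  k=0: a=7, p=7, q=1
  k=1: a=9, p=64, q=9
  k=2: a=2, p=135, q=19
  k=3: a=5, p=739, q=104
  k=4: a=2, p=1613, q=227
  k=5: a=3, p=5578, q=785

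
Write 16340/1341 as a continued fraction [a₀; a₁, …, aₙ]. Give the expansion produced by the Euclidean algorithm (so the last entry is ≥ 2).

[12; 5, 2, 2, 5, 9]

16340 = 12·1341 + 248
1341 = 5·248 + 101
248 = 2·101 + 46
101 = 2·46 + 9
46 = 5·9 + 1
9 = 9·1 + 0  (stop)
So 16340/1341 = [12; 5, 2, 2, 5, 9].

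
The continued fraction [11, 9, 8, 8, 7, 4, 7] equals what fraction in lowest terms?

Using pₖ = aₖpₖ₋₁ + pₖ₋₂ and qₖ = aₖqₖ₋₁ + qₖ₋₂:
  k=0: a=11, p=11, q=1
  k=1: a=9, p=100, q=9
  k=2: a=8, p=811, q=73
  k=3: a=8, p=6588, q=593
  k=4: a=7, p=46927, q=4224
  k=5: a=4, p=194296, q=17489
  k=6: a=7, p=1406999, q=126647

1406999/126647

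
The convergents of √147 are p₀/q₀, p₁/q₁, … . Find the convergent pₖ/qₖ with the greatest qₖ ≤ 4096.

18817/1552

√147 = [12; 8, 24, …] (period length 2).
Convergents:
  p_0/q_0 = 12/1
  p_1/q_1 = 97/8
  p_2/q_2 = 2340/193
  p_3/q_3 = 18817/1552
  p_4/q_4 = 453948/37441
q_3 = 1552 ≤ 4096 < 37441 = q_4, so the answer is 18817/1552.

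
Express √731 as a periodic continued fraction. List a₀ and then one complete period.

a₀ = ⌊√731⌋ = 27.
With m₀=0, d₀=1 and mₖ₊₁ = dₖaₖ − mₖ, dₖ₊₁ = (n − mₖ₊₁²)/dₖ, aₖ₊₁ = ⌊(a₀+mₖ₊₁)/dₖ₊₁⌋:
  k=1: m=27, d=2, a=27
  k=2: m=27, d=1, a=54
d=1 and a=2a₀=54 at k=2, so the next step gives (m, d) = (27, 2) again — its k=1 value — and the period has length 2.

[27; 27, 54]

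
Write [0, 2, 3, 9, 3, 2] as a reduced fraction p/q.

202/469

Using pₖ = aₖpₖ₋₁ + pₖ₋₂ and qₖ = aₖqₖ₋₁ + qₖ₋₂:
  k=0: a=0, p=0, q=1
  k=1: a=2, p=1, q=2
  k=2: a=3, p=3, q=7
  k=3: a=9, p=28, q=65
  k=4: a=3, p=87, q=202
  k=5: a=2, p=202, q=469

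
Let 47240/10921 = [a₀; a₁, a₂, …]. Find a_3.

18

47240 = 4·10921 + 3556   →  a_0 = 4
10921 = 3·3556 + 253   →  a_1 = 3
3556 = 14·253 + 14   →  a_2 = 14
253 = 18·14 + 1   →  a_3 = 18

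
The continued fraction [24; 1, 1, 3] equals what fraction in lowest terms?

Fold from the inside: start with 3/1.
  1 + 1/3 = 4/3
  1 + 3/4 = 7/4
  24 + 4/7 = 172/7

172/7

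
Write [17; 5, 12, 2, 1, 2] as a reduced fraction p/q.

8650/503

Using pₖ = aₖpₖ₋₁ + pₖ₋₂ and qₖ = aₖqₖ₋₁ + qₖ₋₂:
  k=0: a=17, p=17, q=1
  k=1: a=5, p=86, q=5
  k=2: a=12, p=1049, q=61
  k=3: a=2, p=2184, q=127
  k=4: a=1, p=3233, q=188
  k=5: a=2, p=8650, q=503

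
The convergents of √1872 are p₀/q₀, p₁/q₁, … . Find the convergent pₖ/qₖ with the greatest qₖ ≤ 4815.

168610/3897

√1872 = [43; 3, 1, 3, 86, …] (period length 4).
Convergents:
  p_0/q_0 = 43/1
  p_1/q_1 = 130/3
  p_2/q_2 = 173/4
  p_3/q_3 = 649/15
  p_4/q_4 = 55987/1294
  p_5/q_5 = 168610/3897
  p_6/q_6 = 224597/5191
q_5 = 3897 ≤ 4815 < 5191 = q_6, so the answer is 168610/3897.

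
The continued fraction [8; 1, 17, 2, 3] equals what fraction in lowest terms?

Fold from the inside: start with 3/1.
  2 + 1/3 = 7/3
  17 + 3/7 = 122/7
  1 + 7/122 = 129/122
  8 + 122/129 = 1154/129

1154/129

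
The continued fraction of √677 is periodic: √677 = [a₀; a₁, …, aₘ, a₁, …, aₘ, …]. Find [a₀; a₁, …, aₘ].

[26; 52]

a₀ = ⌊√677⌋ = 26.
With m₀=0, d₀=1 and mₖ₊₁ = dₖaₖ − mₖ, dₖ₊₁ = (n − mₖ₊₁²)/dₖ, aₖ₊₁ = ⌊(a₀+mₖ₊₁)/dₖ₊₁⌋:
  k=1: m=26, d=1, a=52
d=1 and a=2a₀=52 at k=1, so the next step gives (m, d) = (26, 1) again — its k=1 value — and the period has length 1.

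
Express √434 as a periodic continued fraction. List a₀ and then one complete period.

[20; 1, 4, 1, 40]

a₀ = ⌊√434⌋ = 20.
With m₀=0, d₀=1 and mₖ₊₁ = dₖaₖ − mₖ, dₖ₊₁ = (n − mₖ₊₁²)/dₖ, aₖ₊₁ = ⌊(a₀+mₖ₊₁)/dₖ₊₁⌋:
  k=1: m=20, d=34, a=1
  k=2: m=14, d=7, a=4
  k=3: m=14, d=34, a=1
  k=4: m=20, d=1, a=40
d=1 and a=2a₀=40 at k=4, so the next step gives (m, d) = (20, 34) again — its k=1 value — and the period has length 4.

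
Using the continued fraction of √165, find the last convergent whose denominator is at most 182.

√165 = [12; 1, 5, 2, 5, 1, 24, …] (period length 6).
Convergents:
  p_0/q_0 = 12/1
  p_1/q_1 = 13/1
  p_2/q_2 = 77/6
  p_3/q_3 = 167/13
  p_4/q_4 = 912/71
  p_5/q_5 = 1079/84
  p_6/q_6 = 26808/2087
q_5 = 84 ≤ 182 < 2087 = q_6, so the answer is 1079/84.

1079/84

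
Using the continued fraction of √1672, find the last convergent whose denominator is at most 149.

3721/91

√1672 = [40; 1, 8, 10, 8, 1, 80, …] (period length 6).
Convergents:
  p_0/q_0 = 40/1
  p_1/q_1 = 41/1
  p_2/q_2 = 368/9
  p_3/q_3 = 3721/91
  p_4/q_4 = 30136/737
q_3 = 91 ≤ 149 < 737 = q_4, so the answer is 3721/91.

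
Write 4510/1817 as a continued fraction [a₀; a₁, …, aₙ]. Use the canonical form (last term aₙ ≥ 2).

4510 = 2*1817 + 876
1817 = 2*876 + 65
876 = 13*65 + 31
65 = 2*31 + 3
31 = 10*3 + 1
3 = 3*1 + 0  (stop)
So 4510/1817 = [2; 2, 13, 2, 10, 3].

[2; 2, 13, 2, 10, 3]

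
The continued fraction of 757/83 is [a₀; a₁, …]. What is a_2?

757 = 9·83 + 10   →  a_0 = 9
83 = 8·10 + 3   →  a_1 = 8
10 = 3·3 + 1   →  a_2 = 3

3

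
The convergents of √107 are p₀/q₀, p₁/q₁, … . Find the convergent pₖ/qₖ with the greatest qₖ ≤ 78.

331/32

√107 = [10; 2, 1, 9, 1, 2, 20, …] (period length 6).
Convergents:
  p_0/q_0 = 10/1
  p_1/q_1 = 21/2
  p_2/q_2 = 31/3
  p_3/q_3 = 300/29
  p_4/q_4 = 331/32
  p_5/q_5 = 962/93
q_4 = 32 ≤ 78 < 93 = q_5, so the answer is 331/32.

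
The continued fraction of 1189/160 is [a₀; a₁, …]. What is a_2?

3

1189 = 7·160 + 69   →  a_0 = 7
160 = 2·69 + 22   →  a_1 = 2
69 = 3·22 + 3   →  a_2 = 3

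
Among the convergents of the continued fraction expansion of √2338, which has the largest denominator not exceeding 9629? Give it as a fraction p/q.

√2338 = [48; 2, 1, 5, 48, 5, 1, 2, 96, …] (period length 8).
Convergents:
  p_0/q_0 = 48/1
  p_1/q_1 = 97/2
  p_2/q_2 = 145/3
  p_3/q_3 = 822/17
  p_4/q_4 = 39601/819
  p_5/q_5 = 198827/4112
  p_6/q_6 = 238428/4931
  p_7/q_7 = 675683/13974
q_6 = 4931 ≤ 9629 < 13974 = q_7, so the answer is 238428/4931.

238428/4931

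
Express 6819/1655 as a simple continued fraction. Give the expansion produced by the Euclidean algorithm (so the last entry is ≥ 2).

[4; 8, 3, 6, 3, 3]

6819 = 4·1655 + 199
1655 = 8·199 + 63
199 = 3·63 + 10
63 = 6·10 + 3
10 = 3·3 + 1
3 = 3·1 + 0  (stop)
So 6819/1655 = [4; 8, 3, 6, 3, 3].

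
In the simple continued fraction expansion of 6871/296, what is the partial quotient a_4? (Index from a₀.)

3

6871 = 23·296 + 63   →  a_0 = 23
296 = 4·63 + 44   →  a_1 = 4
63 = 1·44 + 19   →  a_2 = 1
44 = 2·19 + 6   →  a_3 = 2
19 = 3·6 + 1   →  a_4 = 3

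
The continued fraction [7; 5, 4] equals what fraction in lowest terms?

151/21

Fold from the inside: start with 4/1.
  5 + 1/4 = 21/4
  7 + 4/21 = 151/21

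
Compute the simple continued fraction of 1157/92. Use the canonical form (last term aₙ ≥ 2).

1157 = 12×92 + 53
92 = 1×53 + 39
53 = 1×39 + 14
39 = 2×14 + 11
14 = 1×11 + 3
11 = 3×3 + 2
3 = 1×2 + 1
2 = 2×1 + 0  (stop)
So 1157/92 = [12; 1, 1, 2, 1, 3, 1, 2].

[12; 1, 1, 2, 1, 3, 1, 2]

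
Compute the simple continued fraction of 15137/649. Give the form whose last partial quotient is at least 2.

15137 = 23·649 + 210
649 = 3·210 + 19
210 = 11·19 + 1
19 = 19·1 + 0  (stop)
So 15137/649 = [23; 3, 11, 19].

[23; 3, 11, 19]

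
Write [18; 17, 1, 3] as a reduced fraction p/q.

1282/71

Fold from the inside: start with 3/1.
  1 + 1/3 = 4/3
  17 + 3/4 = 71/4
  18 + 4/71 = 1282/71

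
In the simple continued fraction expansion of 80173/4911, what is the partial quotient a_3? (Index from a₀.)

3

80173 = 16·4911 + 1597   →  a_0 = 16
4911 = 3·1597 + 120   →  a_1 = 3
1597 = 13·120 + 37   →  a_2 = 13
120 = 3·37 + 9   →  a_3 = 3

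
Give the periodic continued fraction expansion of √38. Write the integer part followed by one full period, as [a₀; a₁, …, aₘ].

a₀ = ⌊√38⌋ = 6.

[6; 6, 12]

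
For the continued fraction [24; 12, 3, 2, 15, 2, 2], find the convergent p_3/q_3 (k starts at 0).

Using pₖ = aₖpₖ₋₁ + pₖ₋₂, qₖ = aₖqₖ₋₁ + qₖ₋₂ (with p₋₁=1, p₋₂=0, q₋₁=0, q₋₂=1):
  k=0: a=24, p=24, q=1
  k=1: a=12, p=289, q=12
  k=2: a=3, p=891, q=37
  k=3: a=2, p=2071, q=86

2071/86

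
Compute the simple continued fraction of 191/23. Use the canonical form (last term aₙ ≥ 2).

191 = 8×23 + 7
23 = 3×7 + 2
7 = 3×2 + 1
2 = 2×1 + 0  (stop)
So 191/23 = [8; 3, 3, 2].

[8; 3, 3, 2]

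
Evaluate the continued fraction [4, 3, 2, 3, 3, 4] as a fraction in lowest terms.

Fold from the inside: start with 4/1.
  3 + 1/4 = 13/4
  3 + 4/13 = 43/13
  2 + 13/43 = 99/43
  3 + 43/99 = 340/99
  4 + 99/340 = 1459/340

1459/340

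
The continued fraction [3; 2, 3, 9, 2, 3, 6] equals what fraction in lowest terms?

Using pₖ = aₖpₖ₋₁ + pₖ₋₂ and qₖ = aₖqₖ₋₁ + qₖ₋₂:
  k=0: a=3, p=3, q=1
  k=1: a=2, p=7, q=2
  k=2: a=3, p=24, q=7
  k=3: a=9, p=223, q=65
  k=4: a=2, p=470, q=137
  k=5: a=3, p=1633, q=476
  k=6: a=6, p=10268, q=2993

10268/2993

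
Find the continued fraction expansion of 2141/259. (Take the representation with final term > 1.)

2141 = 8·259 + 69
259 = 3·69 + 52
69 = 1·52 + 17
52 = 3·17 + 1
17 = 17·1 + 0  (stop)
So 2141/259 = [8; 3, 1, 3, 17].

[8; 3, 1, 3, 17]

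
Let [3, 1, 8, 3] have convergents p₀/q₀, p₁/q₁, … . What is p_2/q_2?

35/9

Using pₖ = aₖpₖ₋₁ + pₖ₋₂, qₖ = aₖqₖ₋₁ + qₖ₋₂ (with p₋₁=1, p₋₂=0, q₋₁=0, q₋₂=1):
  k=0: a=3, p=3, q=1
  k=1: a=1, p=4, q=1
  k=2: a=8, p=35, q=9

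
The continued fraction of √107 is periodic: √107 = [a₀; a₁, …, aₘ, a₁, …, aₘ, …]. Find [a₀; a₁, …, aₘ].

[10; 2, 1, 9, 1, 2, 20]

a₀ = ⌊√107⌋ = 10.
With m₀=0, d₀=1 and mₖ₊₁ = dₖaₖ − mₖ, dₖ₊₁ = (n − mₖ₊₁²)/dₖ, aₖ₊₁ = ⌊(a₀+mₖ₊₁)/dₖ₊₁⌋:
  k=1: m=10, d=7, a=2
  k=2: m=4, d=13, a=1
  k=3: m=9, d=2, a=9
  k=4: m=9, d=13, a=1
  k=5: m=4, d=7, a=2
  k=6: m=10, d=1, a=20
d=1 and a=2a₀=20 at k=6, so the next step gives (m, d) = (10, 7) again — its k=1 value — and the period has length 6.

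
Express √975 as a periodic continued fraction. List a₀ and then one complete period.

[31; 4, 2, 4, 62]

a₀ = ⌊√975⌋ = 31.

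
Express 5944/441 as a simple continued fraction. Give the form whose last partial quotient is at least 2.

5944 = 13*441 + 211
441 = 2*211 + 19
211 = 11*19 + 2
19 = 9*2 + 1
2 = 2*1 + 0  (stop)
So 5944/441 = [13; 2, 11, 9, 2].

[13; 2, 11, 9, 2]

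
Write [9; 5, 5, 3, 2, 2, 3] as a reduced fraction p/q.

Using pₖ = aₖpₖ₋₁ + pₖ₋₂ and qₖ = aₖqₖ₋₁ + qₖ₋₂:
  k=0: a=9, p=9, q=1
  k=1: a=5, p=46, q=5
  k=2: a=5, p=239, q=26
  k=3: a=3, p=763, q=83
  k=4: a=2, p=1765, q=192
  k=5: a=2, p=4293, q=467
  k=6: a=3, p=14644, q=1593

14644/1593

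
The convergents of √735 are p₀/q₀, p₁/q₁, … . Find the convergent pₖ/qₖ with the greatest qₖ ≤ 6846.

119071/4392

√735 = [27; 9, 54, …] (period length 2).
Convergents:
  p_0/q_0 = 27/1
  p_1/q_1 = 244/9
  p_2/q_2 = 13203/487
  p_3/q_3 = 119071/4392
  p_4/q_4 = 6443037/237655
q_3 = 4392 ≤ 6846 < 237655 = q_4, so the answer is 119071/4392.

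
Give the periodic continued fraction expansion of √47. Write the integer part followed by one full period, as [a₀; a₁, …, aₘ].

a₀ = ⌊√47⌋ = 6.
With m₀=0, d₀=1 and mₖ₊₁ = dₖaₖ − mₖ, dₖ₊₁ = (n − mₖ₊₁²)/dₖ, aₖ₊₁ = ⌊(a₀+mₖ₊₁)/dₖ₊₁⌋:
  k=1: m=6, d=11, a=1
  k=2: m=5, d=2, a=5
  k=3: m=5, d=11, a=1
  k=4: m=6, d=1, a=12
d=1 and a=2a₀=12 at k=4, so the next step gives (m, d) = (6, 11) again — its k=1 value — and the period has length 4.

[6; 1, 5, 1, 12]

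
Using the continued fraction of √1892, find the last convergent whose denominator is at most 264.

7525/173

√1892 = [43; 2, 86, …] (period length 2).
Convergents:
  p_0/q_0 = 43/1
  p_1/q_1 = 87/2
  p_2/q_2 = 7525/173
  p_3/q_3 = 15137/348
q_2 = 173 ≤ 264 < 348 = q_3, so the answer is 7525/173.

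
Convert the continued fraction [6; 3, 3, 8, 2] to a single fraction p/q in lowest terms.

Using pₖ = aₖpₖ₋₁ + pₖ₋₂ and qₖ = aₖqₖ₋₁ + qₖ₋₂:
  k=0: a=6, p=6, q=1
  k=1: a=3, p=19, q=3
  k=2: a=3, p=63, q=10
  k=3: a=8, p=523, q=83
  k=4: a=2, p=1109, q=176

1109/176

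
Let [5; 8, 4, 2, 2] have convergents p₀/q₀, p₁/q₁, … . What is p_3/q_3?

379/74

Using pₖ = aₖpₖ₋₁ + pₖ₋₂, qₖ = aₖqₖ₋₁ + qₖ₋₂ (with p₋₁=1, p₋₂=0, q₋₁=0, q₋₂=1):
  k=0: a=5, p=5, q=1
  k=1: a=8, p=41, q=8
  k=2: a=4, p=169, q=33
  k=3: a=2, p=379, q=74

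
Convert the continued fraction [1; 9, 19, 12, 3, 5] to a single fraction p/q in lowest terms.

Using pₖ = aₖpₖ₋₁ + pₖ₋₂ and qₖ = aₖqₖ₋₁ + qₖ₋₂:
  k=0: a=1, p=1, q=1
  k=1: a=9, p=10, q=9
  k=2: a=19, p=191, q=172
  k=3: a=12, p=2302, q=2073
  k=4: a=3, p=7097, q=6391
  k=5: a=5, p=37787, q=34028

37787/34028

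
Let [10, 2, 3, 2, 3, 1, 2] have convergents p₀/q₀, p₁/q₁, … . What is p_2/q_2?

73/7

Using pₖ = aₖpₖ₋₁ + pₖ₋₂, qₖ = aₖqₖ₋₁ + qₖ₋₂ (with p₋₁=1, p₋₂=0, q₋₁=0, q₋₂=1):
  k=0: a=10, p=10, q=1
  k=1: a=2, p=21, q=2
  k=2: a=3, p=73, q=7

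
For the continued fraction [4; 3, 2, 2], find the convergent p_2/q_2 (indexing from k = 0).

Using pₖ = aₖpₖ₋₁ + pₖ₋₂, qₖ = aₖqₖ₋₁ + qₖ₋₂ (with p₋₁=1, p₋₂=0, q₋₁=0, q₋₂=1):
  k=0: a=4, p=4, q=1
  k=1: a=3, p=13, q=3
  k=2: a=2, p=30, q=7

30/7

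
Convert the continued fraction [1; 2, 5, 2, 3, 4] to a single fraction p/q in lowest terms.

519/356

Fold from the inside: start with 4/1.
  3 + 1/4 = 13/4
  2 + 4/13 = 30/13
  5 + 13/30 = 163/30
  2 + 30/163 = 356/163
  1 + 163/356 = 519/356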